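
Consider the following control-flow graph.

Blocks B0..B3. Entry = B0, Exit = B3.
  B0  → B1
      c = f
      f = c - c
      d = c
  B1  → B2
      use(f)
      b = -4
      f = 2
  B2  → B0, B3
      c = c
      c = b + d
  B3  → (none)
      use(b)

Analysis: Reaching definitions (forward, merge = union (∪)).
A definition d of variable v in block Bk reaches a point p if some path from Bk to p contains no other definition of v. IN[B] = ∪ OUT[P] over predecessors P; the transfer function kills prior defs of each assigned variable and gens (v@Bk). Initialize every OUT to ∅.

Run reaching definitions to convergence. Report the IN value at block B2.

Answer: {b@B1, c@B0, d@B0, f@B1}

Working:
Per-block solution:
  B0:  IN={b@B1, c@B2, d@B0, f@B1}  OUT={b@B1, c@B0, d@B0, f@B0}
  B1:  IN={b@B1, c@B0, d@B0, f@B0}  OUT={b@B1, c@B0, d@B0, f@B1}
  B2:  IN={b@B1, c@B0, d@B0, f@B1}  OUT={b@B1, c@B2, d@B0, f@B1}
  B3:  IN={b@B1, c@B2, d@B0, f@B1}  OUT={b@B1, c@B2, d@B0, f@B1}

Merge at B2: IN[B2] = OUT[B1] = {b@B1, c@B0, d@B0, f@B1}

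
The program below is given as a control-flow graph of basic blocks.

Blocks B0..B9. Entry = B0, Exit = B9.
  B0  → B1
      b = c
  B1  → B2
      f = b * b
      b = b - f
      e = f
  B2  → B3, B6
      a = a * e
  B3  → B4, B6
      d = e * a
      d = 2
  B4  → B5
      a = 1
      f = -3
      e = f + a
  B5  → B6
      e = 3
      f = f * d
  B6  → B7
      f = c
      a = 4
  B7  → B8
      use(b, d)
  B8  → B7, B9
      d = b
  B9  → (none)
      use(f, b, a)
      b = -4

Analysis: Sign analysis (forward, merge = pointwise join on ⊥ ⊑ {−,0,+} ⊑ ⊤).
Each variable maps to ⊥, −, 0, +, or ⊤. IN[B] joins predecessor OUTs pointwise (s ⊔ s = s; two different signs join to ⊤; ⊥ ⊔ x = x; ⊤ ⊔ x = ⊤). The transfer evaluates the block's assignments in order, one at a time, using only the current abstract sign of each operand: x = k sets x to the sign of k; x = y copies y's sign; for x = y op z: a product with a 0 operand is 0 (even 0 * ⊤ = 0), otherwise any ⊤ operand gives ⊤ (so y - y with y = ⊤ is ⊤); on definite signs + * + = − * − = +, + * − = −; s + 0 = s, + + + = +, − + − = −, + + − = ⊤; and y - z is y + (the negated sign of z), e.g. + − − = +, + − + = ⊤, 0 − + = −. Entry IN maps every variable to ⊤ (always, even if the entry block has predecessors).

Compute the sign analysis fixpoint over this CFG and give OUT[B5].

Answer: {a: +, b: ⊤, c: ⊤, d: +, e: +, f: -}

Derivation:
Per-block solution:
  B0: | IN=(all ⊤) | OUT=(all ⊤)
  B1: | IN=(all ⊤) | OUT=(all ⊤)
  B2: | IN=(all ⊤) | OUT=(all ⊤)
  B3: | IN=(all ⊤) | OUT={d:+; rest ⊤}
  B4: | IN={d:+; rest ⊤} | OUT={a:+, d:+, f:-; rest ⊤}
  B5: | IN={a:+, d:+, f:-; rest ⊤} | OUT={a:+, d:+, e:+, f:-; rest ⊤}
  B6: | IN=(all ⊤) | OUT={a:+; rest ⊤}
  B7: | IN={a:+; rest ⊤} | OUT={a:+; rest ⊤}
  B8: | IN={a:+; rest ⊤} | OUT={a:+; rest ⊤}
  B9: | IN={a:+; rest ⊤} | OUT={a:+, b:-; rest ⊤}

Merge at B5: IN[B5] = OUT[B4] = {a: +, b: ⊤, c: ⊤, d: +, e: ⊤, f: -}
Applying B5's transfer function to that IN value gives OUT[B5] (row B5 above).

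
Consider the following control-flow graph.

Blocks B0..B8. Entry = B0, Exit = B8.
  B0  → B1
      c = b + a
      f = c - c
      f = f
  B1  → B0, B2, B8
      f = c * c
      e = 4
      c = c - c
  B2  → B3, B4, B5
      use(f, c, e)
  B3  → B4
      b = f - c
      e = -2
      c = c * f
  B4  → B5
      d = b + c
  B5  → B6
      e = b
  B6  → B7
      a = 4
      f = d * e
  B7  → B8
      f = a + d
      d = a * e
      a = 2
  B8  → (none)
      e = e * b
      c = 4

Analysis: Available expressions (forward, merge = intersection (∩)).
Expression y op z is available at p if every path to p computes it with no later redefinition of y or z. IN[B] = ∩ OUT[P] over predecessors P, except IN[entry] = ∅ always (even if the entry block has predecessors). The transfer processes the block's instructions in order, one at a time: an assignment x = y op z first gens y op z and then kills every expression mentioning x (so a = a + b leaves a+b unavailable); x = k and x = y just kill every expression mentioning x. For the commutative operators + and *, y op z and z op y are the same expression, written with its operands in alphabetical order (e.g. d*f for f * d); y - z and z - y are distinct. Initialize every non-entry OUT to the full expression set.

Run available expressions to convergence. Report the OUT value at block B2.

Per-block solution:
  B0:   IN={}   OUT={a+b, c-c}
  B1:   IN={a+b, c-c}   OUT={a+b}
  B2:   IN={a+b}   OUT={a+b}
  B3:   IN={a+b}   OUT={}
  B4:   IN={}   OUT={b+c}
  B5:   IN={}   OUT={}
  B6:   IN={}   OUT={d*e}
  B7:   IN={d*e}   OUT={}
  B8:   IN={}   OUT={}

Merge at B2: IN[B2] = OUT[B1] = {a+b}
Applying B2's transfer function to that IN value gives OUT[B2] (row B2 above).

Answer: {a+b}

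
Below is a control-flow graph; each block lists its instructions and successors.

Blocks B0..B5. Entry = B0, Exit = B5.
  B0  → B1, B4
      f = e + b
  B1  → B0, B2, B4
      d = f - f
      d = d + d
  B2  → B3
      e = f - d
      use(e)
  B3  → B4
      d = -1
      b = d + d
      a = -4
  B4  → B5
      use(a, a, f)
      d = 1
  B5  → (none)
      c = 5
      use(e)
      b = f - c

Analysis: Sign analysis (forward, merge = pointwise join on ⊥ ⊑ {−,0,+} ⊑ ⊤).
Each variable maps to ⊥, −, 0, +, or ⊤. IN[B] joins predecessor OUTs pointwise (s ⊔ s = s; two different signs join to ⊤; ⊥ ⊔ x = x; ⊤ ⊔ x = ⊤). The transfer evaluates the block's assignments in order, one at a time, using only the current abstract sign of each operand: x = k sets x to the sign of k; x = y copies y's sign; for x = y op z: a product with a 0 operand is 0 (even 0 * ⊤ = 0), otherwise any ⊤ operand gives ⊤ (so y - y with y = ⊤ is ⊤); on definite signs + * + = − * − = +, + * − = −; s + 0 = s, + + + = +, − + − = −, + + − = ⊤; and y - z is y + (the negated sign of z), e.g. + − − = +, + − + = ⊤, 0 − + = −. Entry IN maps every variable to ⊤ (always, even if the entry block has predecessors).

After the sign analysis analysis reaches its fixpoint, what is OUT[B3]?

Answer: {a: -, b: -, c: ⊤, d: -, e: ⊤, f: ⊤}

Derivation:
Converged values:
  B0: | IN=(all ⊤) | OUT=(all ⊤)
  B1: | IN=(all ⊤) | OUT=(all ⊤)
  B2: | IN=(all ⊤) | OUT=(all ⊤)
  B3: | IN=(all ⊤) | OUT={a:-, b:-, d:-; rest ⊤}
  B4: | IN=(all ⊤) | OUT={d:+; rest ⊤}
  B5: | IN={d:+; rest ⊤} | OUT={c:+, d:+; rest ⊤}

Merge at B3: IN[B3] = OUT[B2] = {a: ⊤, b: ⊤, c: ⊤, d: ⊤, e: ⊤, f: ⊤}
Applying B3's transfer function to that IN value gives OUT[B3] (row B3 above).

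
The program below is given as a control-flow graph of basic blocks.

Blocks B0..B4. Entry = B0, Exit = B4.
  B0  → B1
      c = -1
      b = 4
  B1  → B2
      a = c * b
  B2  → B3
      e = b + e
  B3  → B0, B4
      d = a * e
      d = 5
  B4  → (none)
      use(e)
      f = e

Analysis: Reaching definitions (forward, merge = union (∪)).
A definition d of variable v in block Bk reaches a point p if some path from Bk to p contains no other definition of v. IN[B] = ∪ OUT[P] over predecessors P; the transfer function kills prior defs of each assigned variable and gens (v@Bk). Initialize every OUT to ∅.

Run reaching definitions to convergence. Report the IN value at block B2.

Answer: {a@B1, b@B0, c@B0, d@B3, e@B2}

Trace:
Per-block solution:
  B0: | IN={a@B1, b@B0, c@B0, d@B3, e@B2} | OUT={a@B1, b@B0, c@B0, d@B3, e@B2}
  B1: | IN={a@B1, b@B0, c@B0, d@B3, e@B2} | OUT={a@B1, b@B0, c@B0, d@B3, e@B2}
  B2: | IN={a@B1, b@B0, c@B0, d@B3, e@B2} | OUT={a@B1, b@B0, c@B0, d@B3, e@B2}
  B3: | IN={a@B1, b@B0, c@B0, d@B3, e@B2} | OUT={a@B1, b@B0, c@B0, d@B3, e@B2}
  B4: | IN={a@B1, b@B0, c@B0, d@B3, e@B2} | OUT={a@B1, b@B0, c@B0, d@B3, e@B2, f@B4}

Merge at B2: IN[B2] = OUT[B1] = {a@B1, b@B0, c@B0, d@B3, e@B2}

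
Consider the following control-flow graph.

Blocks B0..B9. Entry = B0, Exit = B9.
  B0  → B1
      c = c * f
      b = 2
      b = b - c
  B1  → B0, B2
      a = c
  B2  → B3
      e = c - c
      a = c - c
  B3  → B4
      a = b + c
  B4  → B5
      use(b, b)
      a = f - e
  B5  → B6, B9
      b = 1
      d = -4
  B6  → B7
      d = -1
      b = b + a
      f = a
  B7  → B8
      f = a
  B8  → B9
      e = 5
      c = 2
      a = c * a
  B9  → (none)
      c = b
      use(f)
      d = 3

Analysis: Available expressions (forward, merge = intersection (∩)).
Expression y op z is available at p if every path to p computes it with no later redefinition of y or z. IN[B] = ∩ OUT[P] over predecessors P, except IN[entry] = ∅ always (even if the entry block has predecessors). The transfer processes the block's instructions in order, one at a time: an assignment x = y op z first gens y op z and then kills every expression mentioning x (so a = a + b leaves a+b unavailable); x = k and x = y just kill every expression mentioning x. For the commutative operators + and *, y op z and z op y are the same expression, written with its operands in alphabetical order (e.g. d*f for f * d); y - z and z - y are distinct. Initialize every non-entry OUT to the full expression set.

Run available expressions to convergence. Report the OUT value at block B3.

Answer: {b+c, c-c}

Derivation:
Converged values:
  B0:  IN={}  OUT={}
  B1:  IN={}  OUT={}
  B2:  IN={}  OUT={c-c}
  B3:  IN={c-c}  OUT={b+c, c-c}
  B4:  IN={b+c, c-c}  OUT={b+c, c-c, f-e}
  B5:  IN={b+c, c-c, f-e}  OUT={c-c, f-e}
  B6:  IN={c-c, f-e}  OUT={c-c}
  B7:  IN={c-c}  OUT={c-c}
  B8:  IN={c-c}  OUT={}
  B9:  IN={}  OUT={}

Merge at B3: IN[B3] = OUT[B2] = {c-c}
Applying B3's transfer function to that IN value gives OUT[B3] (row B3 above).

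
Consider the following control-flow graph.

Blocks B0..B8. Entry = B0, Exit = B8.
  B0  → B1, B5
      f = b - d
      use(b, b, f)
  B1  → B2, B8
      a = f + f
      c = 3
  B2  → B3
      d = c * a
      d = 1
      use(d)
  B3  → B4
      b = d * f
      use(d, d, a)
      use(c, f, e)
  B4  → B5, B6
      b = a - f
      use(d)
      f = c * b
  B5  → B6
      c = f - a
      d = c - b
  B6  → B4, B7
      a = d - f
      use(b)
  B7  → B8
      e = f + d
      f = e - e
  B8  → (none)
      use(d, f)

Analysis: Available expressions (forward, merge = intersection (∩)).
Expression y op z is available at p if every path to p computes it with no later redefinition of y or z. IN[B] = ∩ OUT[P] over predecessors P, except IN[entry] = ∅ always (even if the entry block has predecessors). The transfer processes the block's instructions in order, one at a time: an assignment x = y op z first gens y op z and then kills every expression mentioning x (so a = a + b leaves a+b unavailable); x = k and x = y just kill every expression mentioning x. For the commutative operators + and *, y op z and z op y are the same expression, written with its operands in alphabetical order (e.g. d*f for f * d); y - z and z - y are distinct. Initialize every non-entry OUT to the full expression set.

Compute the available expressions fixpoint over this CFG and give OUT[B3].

Fixpoint table:
  B0:   IN={}   OUT={b-d}
  B1:   IN={b-d}   OUT={b-d, f+f}
  B2:   IN={b-d, f+f}   OUT={a*c, f+f}
  B3:   IN={a*c, f+f}   OUT={a*c, d*f, f+f}
  B4:   IN={}   OUT={b*c}
  B5:   IN={}   OUT={c-b, f-a}
  B6:   IN={}   OUT={d-f}
  B7:   IN={d-f}   OUT={e-e}
  B8:   IN={}   OUT={}

Merge at B3: IN[B3] = OUT[B2] = {a*c, f+f}
Applying B3's transfer function to that IN value gives OUT[B3] (row B3 above).

Answer: {a*c, d*f, f+f}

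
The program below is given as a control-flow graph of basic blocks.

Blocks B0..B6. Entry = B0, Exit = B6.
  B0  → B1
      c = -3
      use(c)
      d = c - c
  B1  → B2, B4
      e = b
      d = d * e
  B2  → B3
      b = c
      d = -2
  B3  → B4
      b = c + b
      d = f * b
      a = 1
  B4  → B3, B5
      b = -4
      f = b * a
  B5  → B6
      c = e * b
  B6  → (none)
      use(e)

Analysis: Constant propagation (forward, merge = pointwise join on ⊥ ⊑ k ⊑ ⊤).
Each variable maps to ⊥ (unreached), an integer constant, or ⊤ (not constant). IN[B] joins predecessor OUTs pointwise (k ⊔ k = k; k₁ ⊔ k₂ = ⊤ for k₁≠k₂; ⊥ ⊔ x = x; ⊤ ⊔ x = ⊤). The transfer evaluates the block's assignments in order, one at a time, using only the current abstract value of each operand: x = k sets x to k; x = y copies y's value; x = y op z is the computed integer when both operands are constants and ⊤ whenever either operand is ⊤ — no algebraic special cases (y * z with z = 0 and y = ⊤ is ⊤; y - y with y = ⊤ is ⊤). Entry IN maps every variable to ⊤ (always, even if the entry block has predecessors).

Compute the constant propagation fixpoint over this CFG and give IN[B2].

Fixpoint table:
  B0:   IN=(all ⊤)   OUT={c:-3, d:0; rest ⊤}
  B1:   IN={c:-3, d:0; rest ⊤}   OUT={c:-3; rest ⊤}
  B2:   IN={c:-3; rest ⊤}   OUT={b:-3, c:-3, d:-2; rest ⊤}
  B3:   IN={c:-3; rest ⊤}   OUT={a:1, c:-3; rest ⊤}
  B4:   IN={c:-3; rest ⊤}   OUT={b:-4, c:-3; rest ⊤}
  B5:   IN={b:-4, c:-3; rest ⊤}   OUT={b:-4; rest ⊤}
  B6:   IN={b:-4; rest ⊤}   OUT={b:-4; rest ⊤}

Merge at B2: IN[B2] = OUT[B1] = {a: ⊤, b: ⊤, c: -3, d: ⊤, e: ⊤, f: ⊤}

Answer: {a: ⊤, b: ⊤, c: -3, d: ⊤, e: ⊤, f: ⊤}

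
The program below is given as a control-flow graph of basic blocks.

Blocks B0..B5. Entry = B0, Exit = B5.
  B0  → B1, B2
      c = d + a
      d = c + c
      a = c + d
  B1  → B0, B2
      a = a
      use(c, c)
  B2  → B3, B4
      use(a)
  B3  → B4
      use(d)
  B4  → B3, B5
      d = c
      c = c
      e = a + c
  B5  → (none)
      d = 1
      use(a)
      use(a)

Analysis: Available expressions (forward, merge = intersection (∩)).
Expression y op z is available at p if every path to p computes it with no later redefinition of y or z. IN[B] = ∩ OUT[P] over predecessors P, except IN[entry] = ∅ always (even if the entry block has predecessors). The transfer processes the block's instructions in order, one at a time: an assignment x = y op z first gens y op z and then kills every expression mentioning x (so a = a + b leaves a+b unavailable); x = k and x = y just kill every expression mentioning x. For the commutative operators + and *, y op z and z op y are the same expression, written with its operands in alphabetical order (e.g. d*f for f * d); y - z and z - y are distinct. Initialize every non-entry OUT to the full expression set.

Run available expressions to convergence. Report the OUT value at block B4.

Answer: {a+c}

Derivation:
Converged values:
  B0: | IN={} | OUT={c+c, c+d}
  B1: | IN={c+c, c+d} | OUT={c+c, c+d}
  B2: | IN={c+c, c+d} | OUT={c+c, c+d}
  B3: | IN={} | OUT={}
  B4: | IN={} | OUT={a+c}
  B5: | IN={a+c} | OUT={a+c}

Merge at B4: IN[B4] = OUT[B2] ∩ OUT[B3] = {}
Applying B4's transfer function to that IN value gives OUT[B4] (row B4 above).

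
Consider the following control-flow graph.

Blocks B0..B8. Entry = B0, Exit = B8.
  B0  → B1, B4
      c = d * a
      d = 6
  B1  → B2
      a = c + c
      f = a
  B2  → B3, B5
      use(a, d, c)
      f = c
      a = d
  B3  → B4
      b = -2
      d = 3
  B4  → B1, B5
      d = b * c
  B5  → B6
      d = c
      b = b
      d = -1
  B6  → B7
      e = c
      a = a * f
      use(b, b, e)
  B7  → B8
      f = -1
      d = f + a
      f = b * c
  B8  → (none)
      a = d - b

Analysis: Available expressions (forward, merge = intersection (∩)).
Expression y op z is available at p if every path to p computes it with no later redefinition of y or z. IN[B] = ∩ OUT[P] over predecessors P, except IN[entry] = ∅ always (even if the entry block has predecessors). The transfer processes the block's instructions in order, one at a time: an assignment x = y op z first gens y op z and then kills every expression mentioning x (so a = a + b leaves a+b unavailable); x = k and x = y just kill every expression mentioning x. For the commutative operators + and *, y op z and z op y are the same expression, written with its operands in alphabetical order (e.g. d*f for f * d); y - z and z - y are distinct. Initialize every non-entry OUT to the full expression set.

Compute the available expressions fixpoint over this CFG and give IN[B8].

Fixpoint table:
  B0: | IN={} | OUT={}
  B1: | IN={} | OUT={c+c}
  B2: | IN={c+c} | OUT={c+c}
  B3: | IN={c+c} | OUT={c+c}
  B4: | IN={} | OUT={b*c}
  B5: | IN={} | OUT={}
  B6: | IN={} | OUT={}
  B7: | IN={} | OUT={b*c}
  B8: | IN={b*c} | OUT={b*c, d-b}

Merge at B8: IN[B8] = OUT[B7] = {b*c}

Answer: {b*c}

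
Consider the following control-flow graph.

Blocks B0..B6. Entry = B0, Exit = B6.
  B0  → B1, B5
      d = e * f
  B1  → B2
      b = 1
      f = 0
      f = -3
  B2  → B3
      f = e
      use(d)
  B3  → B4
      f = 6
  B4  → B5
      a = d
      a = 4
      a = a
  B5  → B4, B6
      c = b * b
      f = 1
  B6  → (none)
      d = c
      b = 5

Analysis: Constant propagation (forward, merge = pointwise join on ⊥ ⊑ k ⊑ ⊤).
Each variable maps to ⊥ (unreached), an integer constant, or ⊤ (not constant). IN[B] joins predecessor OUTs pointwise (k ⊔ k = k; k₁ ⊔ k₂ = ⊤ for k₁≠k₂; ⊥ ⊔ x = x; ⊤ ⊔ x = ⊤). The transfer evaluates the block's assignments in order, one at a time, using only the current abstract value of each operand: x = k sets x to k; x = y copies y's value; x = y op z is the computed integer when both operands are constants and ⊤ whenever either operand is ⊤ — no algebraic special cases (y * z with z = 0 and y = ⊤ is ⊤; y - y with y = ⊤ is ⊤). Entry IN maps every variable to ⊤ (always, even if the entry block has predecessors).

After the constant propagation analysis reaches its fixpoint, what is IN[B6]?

Answer: {a: ⊤, b: ⊤, c: ⊤, d: ⊤, e: ⊤, f: 1}

Derivation:
Fixpoint table:
  B0: | IN=(all ⊤) | OUT=(all ⊤)
  B1: | IN=(all ⊤) | OUT={b:1, f:-3; rest ⊤}
  B2: | IN={b:1, f:-3; rest ⊤} | OUT={b:1; rest ⊤}
  B3: | IN={b:1; rest ⊤} | OUT={b:1, f:6; rest ⊤}
  B4: | IN=(all ⊤) | OUT={a:4; rest ⊤}
  B5: | IN=(all ⊤) | OUT={f:1; rest ⊤}
  B6: | IN={f:1; rest ⊤} | OUT={b:5, f:1; rest ⊤}

Merge at B6: IN[B6] = OUT[B5] = {a: ⊤, b: ⊤, c: ⊤, d: ⊤, e: ⊤, f: 1}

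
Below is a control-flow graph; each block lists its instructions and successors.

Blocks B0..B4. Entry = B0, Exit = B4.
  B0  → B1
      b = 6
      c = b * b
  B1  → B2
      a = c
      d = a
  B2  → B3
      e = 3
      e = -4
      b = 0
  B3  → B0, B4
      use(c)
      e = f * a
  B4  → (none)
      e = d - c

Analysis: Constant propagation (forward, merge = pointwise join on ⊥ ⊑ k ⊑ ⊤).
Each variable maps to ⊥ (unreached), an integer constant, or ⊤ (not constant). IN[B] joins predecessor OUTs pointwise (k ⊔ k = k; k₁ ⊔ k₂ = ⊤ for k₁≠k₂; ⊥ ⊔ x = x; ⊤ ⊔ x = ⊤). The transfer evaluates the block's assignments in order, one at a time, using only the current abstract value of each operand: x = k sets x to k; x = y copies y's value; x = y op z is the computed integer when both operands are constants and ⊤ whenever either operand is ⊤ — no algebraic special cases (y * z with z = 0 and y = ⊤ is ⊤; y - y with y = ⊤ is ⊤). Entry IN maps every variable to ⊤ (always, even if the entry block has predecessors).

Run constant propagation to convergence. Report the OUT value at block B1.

Answer: {a: 36, b: 6, c: 36, d: 36, e: ⊤, f: ⊤}

Derivation:
Per-block solution:
  B0:  IN=(all ⊤)  OUT={b:6, c:36; rest ⊤}
  B1:  IN={b:6, c:36; rest ⊤}  OUT={a:36, b:6, c:36, d:36; rest ⊤}
  B2:  IN={a:36, b:6, c:36, d:36; rest ⊤}  OUT={a:36, b:0, c:36, d:36, e:-4; rest ⊤}
  B3:  IN={a:36, b:0, c:36, d:36, e:-4; rest ⊤}  OUT={a:36, b:0, c:36, d:36; rest ⊤}
  B4:  IN={a:36, b:0, c:36, d:36; rest ⊤}  OUT={a:36, b:0, c:36, d:36, e:0; rest ⊤}

Merge at B1: IN[B1] = OUT[B0] = {a: ⊤, b: 6, c: 36, d: ⊤, e: ⊤, f: ⊤}
Applying B1's transfer function to that IN value gives OUT[B1] (row B1 above).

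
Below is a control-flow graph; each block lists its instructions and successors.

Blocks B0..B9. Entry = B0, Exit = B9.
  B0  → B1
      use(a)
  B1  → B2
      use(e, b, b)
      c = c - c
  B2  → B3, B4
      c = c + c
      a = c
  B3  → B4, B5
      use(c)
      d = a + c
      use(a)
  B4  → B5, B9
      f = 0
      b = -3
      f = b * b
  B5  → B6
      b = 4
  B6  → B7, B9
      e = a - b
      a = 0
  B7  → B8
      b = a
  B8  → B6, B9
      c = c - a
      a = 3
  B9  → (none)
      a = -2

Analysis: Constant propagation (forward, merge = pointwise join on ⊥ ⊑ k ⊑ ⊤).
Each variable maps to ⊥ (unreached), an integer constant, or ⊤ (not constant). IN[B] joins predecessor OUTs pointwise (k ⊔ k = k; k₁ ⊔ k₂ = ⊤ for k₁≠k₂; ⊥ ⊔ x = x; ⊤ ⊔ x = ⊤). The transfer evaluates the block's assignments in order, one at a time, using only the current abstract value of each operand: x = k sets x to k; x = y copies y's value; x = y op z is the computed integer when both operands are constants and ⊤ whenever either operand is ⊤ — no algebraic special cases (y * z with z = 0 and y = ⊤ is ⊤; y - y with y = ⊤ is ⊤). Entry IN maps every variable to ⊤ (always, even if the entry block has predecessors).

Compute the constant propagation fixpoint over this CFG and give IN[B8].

Fixpoint table:
  B0: | IN=(all ⊤) | OUT=(all ⊤)
  B1: | IN=(all ⊤) | OUT=(all ⊤)
  B2: | IN=(all ⊤) | OUT=(all ⊤)
  B3: | IN=(all ⊤) | OUT=(all ⊤)
  B4: | IN=(all ⊤) | OUT={b:-3, f:9; rest ⊤}
  B5: | IN=(all ⊤) | OUT={b:4; rest ⊤}
  B6: | IN=(all ⊤) | OUT={a:0; rest ⊤}
  B7: | IN={a:0; rest ⊤} | OUT={a:0, b:0; rest ⊤}
  B8: | IN={a:0, b:0; rest ⊤} | OUT={a:3, b:0; rest ⊤}
  B9: | IN=(all ⊤) | OUT={a:-2; rest ⊤}

Merge at B8: IN[B8] = OUT[B7] = {a: 0, b: 0, c: ⊤, d: ⊤, e: ⊤, f: ⊤}

Answer: {a: 0, b: 0, c: ⊤, d: ⊤, e: ⊤, f: ⊤}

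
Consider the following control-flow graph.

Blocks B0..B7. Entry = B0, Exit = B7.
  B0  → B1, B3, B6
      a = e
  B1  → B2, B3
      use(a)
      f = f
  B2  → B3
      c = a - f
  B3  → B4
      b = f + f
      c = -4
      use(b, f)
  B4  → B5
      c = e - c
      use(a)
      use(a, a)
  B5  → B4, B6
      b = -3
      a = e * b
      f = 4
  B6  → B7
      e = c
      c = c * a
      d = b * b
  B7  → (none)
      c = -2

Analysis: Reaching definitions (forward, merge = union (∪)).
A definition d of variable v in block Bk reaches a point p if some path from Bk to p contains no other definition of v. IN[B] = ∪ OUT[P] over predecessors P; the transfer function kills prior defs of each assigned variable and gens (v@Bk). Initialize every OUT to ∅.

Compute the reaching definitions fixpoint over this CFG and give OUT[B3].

Fixpoint table:
  B0: | IN={} | OUT={a@B0}
  B1: | IN={a@B0} | OUT={a@B0, f@B1}
  B2: | IN={a@B0, f@B1} | OUT={a@B0, c@B2, f@B1}
  B3: | IN={a@B0, c@B2, f@B1} | OUT={a@B0, b@B3, c@B3, f@B1}
  B4: | IN={a@B0, a@B5, b@B3, b@B5, c@B3, c@B4, f@B1, f@B5} | OUT={a@B0, a@B5, b@B3, b@B5, c@B4, f@B1, f@B5}
  B5: | IN={a@B0, a@B5, b@B3, b@B5, c@B4, f@B1, f@B5} | OUT={a@B5, b@B5, c@B4, f@B5}
  B6: | IN={a@B0, a@B5, b@B5, c@B4, f@B5} | OUT={a@B0, a@B5, b@B5, c@B6, d@B6, e@B6, f@B5}
  B7: | IN={a@B0, a@B5, b@B5, c@B6, d@B6, e@B6, f@B5} | OUT={a@B0, a@B5, b@B5, c@B7, d@B6, e@B6, f@B5}

Merge at B3: IN[B3] = OUT[B0] ⊔ OUT[B1] ⊔ OUT[B2] = {a@B0, c@B2, f@B1}
Applying B3's transfer function to that IN value gives OUT[B3] (row B3 above).

Answer: {a@B0, b@B3, c@B3, f@B1}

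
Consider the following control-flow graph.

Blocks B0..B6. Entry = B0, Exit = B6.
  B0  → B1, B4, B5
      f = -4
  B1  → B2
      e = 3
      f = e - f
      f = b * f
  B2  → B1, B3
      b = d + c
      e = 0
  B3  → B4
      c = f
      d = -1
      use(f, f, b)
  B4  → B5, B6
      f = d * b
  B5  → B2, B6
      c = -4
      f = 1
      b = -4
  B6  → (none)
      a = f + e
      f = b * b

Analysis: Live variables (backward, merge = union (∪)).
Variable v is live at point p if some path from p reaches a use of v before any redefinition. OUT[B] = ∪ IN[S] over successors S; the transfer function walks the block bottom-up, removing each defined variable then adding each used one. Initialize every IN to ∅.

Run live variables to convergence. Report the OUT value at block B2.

Converged values:
  B0:  IN={b, c, d, e}  OUT={b, c, d, e, f}
  B1:  IN={b, c, d, f}  OUT={c, d, f}
  B2:  IN={c, d, f}  OUT={b, c, d, e, f}
  B3:  IN={b, e, f}  OUT={b, d, e}
  B4:  IN={b, d, e}  OUT={b, d, e, f}
  B5:  IN={d, e}  OUT={b, c, d, e, f}
  B6:  IN={b, e, f}  OUT={}

Merge at B2: OUT[B2] = IN[B1] ⊔ IN[B3] = {b, c, d, e, f}

Answer: {b, c, d, e, f}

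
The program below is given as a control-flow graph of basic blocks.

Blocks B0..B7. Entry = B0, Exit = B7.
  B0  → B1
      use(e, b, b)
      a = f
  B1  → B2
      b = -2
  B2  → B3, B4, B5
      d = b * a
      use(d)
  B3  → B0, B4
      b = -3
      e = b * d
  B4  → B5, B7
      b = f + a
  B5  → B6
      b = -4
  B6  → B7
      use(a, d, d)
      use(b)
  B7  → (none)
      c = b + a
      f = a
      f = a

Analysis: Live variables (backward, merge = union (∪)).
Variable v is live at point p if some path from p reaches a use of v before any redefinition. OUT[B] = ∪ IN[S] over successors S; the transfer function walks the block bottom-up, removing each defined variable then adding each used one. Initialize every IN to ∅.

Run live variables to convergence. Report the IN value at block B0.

Per-block solution:
  B0:   IN={b, e, f}   OUT={a, f}
  B1:   IN={a, f}   OUT={a, b, f}
  B2:   IN={a, b, f}   OUT={a, d, f}
  B3:   IN={a, d, f}   OUT={a, b, d, e, f}
  B4:   IN={a, d, f}   OUT={a, b, d}
  B5:   IN={a, d}   OUT={a, b, d}
  B6:   IN={a, b, d}   OUT={a, b}
  B7:   IN={a, b}   OUT={}

Merge at B0: OUT[B0] = IN[B1] = {a, f}
Applying B0's transfer function to that OUT value gives IN[B0] (row B0 above).

Answer: {b, e, f}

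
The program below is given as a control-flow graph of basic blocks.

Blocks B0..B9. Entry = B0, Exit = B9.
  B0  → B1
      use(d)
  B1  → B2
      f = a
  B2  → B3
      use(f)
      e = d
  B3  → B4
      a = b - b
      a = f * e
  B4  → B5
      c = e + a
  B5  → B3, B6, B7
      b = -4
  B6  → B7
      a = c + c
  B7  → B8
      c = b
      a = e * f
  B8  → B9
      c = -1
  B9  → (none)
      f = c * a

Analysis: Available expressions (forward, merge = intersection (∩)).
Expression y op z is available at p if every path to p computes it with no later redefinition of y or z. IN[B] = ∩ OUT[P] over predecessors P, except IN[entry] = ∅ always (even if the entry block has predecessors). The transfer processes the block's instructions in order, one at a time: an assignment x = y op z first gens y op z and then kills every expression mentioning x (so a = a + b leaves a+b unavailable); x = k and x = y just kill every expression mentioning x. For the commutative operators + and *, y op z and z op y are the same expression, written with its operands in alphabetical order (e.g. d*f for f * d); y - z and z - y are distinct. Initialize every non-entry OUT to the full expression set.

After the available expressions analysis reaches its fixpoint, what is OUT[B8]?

Fixpoint table:
  B0:  IN={}  OUT={}
  B1:  IN={}  OUT={}
  B2:  IN={}  OUT={}
  B3:  IN={}  OUT={b-b, e*f}
  B4:  IN={b-b, e*f}  OUT={a+e, b-b, e*f}
  B5:  IN={a+e, b-b, e*f}  OUT={a+e, e*f}
  B6:  IN={a+e, e*f}  OUT={c+c, e*f}
  B7:  IN={e*f}  OUT={e*f}
  B8:  IN={e*f}  OUT={e*f}
  B9:  IN={e*f}  OUT={a*c}

Merge at B8: IN[B8] = OUT[B7] = {e*f}
Applying B8's transfer function to that IN value gives OUT[B8] (row B8 above).

Answer: {e*f}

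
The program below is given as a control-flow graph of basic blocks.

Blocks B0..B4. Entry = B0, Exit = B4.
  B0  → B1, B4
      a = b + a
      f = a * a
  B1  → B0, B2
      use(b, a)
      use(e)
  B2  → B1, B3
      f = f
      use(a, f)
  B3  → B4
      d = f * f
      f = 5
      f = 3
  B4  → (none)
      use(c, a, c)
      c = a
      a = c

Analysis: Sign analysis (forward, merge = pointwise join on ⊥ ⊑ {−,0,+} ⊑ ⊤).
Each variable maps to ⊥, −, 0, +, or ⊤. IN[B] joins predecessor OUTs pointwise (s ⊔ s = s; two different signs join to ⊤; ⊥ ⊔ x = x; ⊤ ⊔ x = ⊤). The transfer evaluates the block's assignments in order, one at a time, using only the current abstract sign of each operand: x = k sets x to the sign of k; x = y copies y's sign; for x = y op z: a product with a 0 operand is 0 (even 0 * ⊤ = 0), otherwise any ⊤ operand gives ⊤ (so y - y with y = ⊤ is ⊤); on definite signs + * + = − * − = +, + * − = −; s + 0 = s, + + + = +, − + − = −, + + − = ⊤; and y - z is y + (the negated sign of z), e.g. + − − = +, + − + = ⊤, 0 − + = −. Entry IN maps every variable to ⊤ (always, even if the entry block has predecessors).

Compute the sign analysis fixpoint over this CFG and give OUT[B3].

Converged values:
  B0: | IN=(all ⊤) | OUT=(all ⊤)
  B1: | IN=(all ⊤) | OUT=(all ⊤)
  B2: | IN=(all ⊤) | OUT=(all ⊤)
  B3: | IN=(all ⊤) | OUT={f:+; rest ⊤}
  B4: | IN=(all ⊤) | OUT=(all ⊤)

Merge at B3: IN[B3] = OUT[B2] = {a: ⊤, b: ⊤, c: ⊤, d: ⊤, e: ⊤, f: ⊤}
Applying B3's transfer function to that IN value gives OUT[B3] (row B3 above).

Answer: {a: ⊤, b: ⊤, c: ⊤, d: ⊤, e: ⊤, f: +}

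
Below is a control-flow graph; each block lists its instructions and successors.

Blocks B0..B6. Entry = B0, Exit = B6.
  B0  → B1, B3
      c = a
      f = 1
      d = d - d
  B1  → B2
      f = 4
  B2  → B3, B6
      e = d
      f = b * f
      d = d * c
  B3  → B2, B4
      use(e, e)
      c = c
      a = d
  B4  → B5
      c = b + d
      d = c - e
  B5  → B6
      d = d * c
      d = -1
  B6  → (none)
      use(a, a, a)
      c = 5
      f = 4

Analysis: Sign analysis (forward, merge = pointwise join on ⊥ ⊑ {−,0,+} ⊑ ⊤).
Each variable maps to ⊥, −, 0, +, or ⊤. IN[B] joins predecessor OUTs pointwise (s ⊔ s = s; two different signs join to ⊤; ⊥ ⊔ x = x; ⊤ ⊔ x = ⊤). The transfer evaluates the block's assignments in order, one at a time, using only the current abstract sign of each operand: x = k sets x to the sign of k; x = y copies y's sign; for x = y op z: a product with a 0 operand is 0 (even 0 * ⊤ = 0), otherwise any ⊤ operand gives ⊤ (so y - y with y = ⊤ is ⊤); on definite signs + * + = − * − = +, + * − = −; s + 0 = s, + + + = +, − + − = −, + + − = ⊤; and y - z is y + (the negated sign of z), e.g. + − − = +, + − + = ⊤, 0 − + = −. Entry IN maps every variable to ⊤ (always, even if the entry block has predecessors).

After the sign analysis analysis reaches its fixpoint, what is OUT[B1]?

Fixpoint table:
  B0:  IN=(all ⊤)  OUT={f:+; rest ⊤}
  B1:  IN={f:+; rest ⊤}  OUT={f:+; rest ⊤}
  B2:  IN=(all ⊤)  OUT=(all ⊤)
  B3:  IN=(all ⊤)  OUT=(all ⊤)
  B4:  IN=(all ⊤)  OUT=(all ⊤)
  B5:  IN=(all ⊤)  OUT={d:-; rest ⊤}
  B6:  IN=(all ⊤)  OUT={c:+, f:+; rest ⊤}

Merge at B1: IN[B1] = OUT[B0] = {a: ⊤, b: ⊤, c: ⊤, d: ⊤, e: ⊤, f: +}
Applying B1's transfer function to that IN value gives OUT[B1] (row B1 above).

Answer: {a: ⊤, b: ⊤, c: ⊤, d: ⊤, e: ⊤, f: +}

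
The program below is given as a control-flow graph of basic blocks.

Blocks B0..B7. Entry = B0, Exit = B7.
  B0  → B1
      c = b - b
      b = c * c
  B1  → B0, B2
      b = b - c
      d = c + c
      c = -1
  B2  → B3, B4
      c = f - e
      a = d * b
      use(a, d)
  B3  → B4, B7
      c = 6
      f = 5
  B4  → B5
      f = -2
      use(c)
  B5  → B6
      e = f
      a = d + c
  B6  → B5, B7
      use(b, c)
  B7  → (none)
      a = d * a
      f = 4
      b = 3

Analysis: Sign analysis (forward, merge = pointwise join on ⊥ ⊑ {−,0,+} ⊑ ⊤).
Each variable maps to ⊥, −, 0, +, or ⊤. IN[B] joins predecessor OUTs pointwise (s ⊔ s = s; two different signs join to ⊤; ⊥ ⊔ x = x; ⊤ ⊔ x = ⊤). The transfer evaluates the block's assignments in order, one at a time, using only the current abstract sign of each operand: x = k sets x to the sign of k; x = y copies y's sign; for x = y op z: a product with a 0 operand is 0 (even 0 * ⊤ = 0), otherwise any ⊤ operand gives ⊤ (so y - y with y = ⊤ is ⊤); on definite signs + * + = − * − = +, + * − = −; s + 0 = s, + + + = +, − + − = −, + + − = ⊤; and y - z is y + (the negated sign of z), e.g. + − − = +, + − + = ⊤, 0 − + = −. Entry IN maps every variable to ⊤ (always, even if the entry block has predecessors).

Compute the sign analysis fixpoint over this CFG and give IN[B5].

Converged values:
  B0:   IN=(all ⊤)   OUT=(all ⊤)
  B1:   IN=(all ⊤)   OUT={c:-; rest ⊤}
  B2:   IN={c:-; rest ⊤}   OUT=(all ⊤)
  B3:   IN=(all ⊤)   OUT={c:+, f:+; rest ⊤}
  B4:   IN=(all ⊤)   OUT={f:-; rest ⊤}
  B5:   IN={f:-; rest ⊤}   OUT={e:-, f:-; rest ⊤}
  B6:   IN={e:-, f:-; rest ⊤}   OUT={e:-, f:-; rest ⊤}
  B7:   IN=(all ⊤)   OUT={b:+, f:+; rest ⊤}

Merge at B5: IN[B5] = OUT[B4] ⊔ OUT[B6] = {a: ⊤, b: ⊤, c: ⊤, d: ⊤, e: ⊤, f: -}

Answer: {a: ⊤, b: ⊤, c: ⊤, d: ⊤, e: ⊤, f: -}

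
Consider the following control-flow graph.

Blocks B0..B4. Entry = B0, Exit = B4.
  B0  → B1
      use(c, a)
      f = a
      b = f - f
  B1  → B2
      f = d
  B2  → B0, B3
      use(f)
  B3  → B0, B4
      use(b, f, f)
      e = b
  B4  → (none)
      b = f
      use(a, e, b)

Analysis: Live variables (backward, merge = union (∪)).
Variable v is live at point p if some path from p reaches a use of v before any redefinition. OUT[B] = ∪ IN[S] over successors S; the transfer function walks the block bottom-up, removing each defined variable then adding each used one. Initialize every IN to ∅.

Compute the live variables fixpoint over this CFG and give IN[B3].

Converged values:
  B0: | IN={a, c, d} | OUT={a, b, c, d}
  B1: | IN={a, b, c, d} | OUT={a, b, c, d, f}
  B2: | IN={a, b, c, d, f} | OUT={a, b, c, d, f}
  B3: | IN={a, b, c, d, f} | OUT={a, c, d, e, f}
  B4: | IN={a, e, f} | OUT={}

Merge at B3: OUT[B3] = IN[B0] ⊔ IN[B4] = {a, c, d, e, f}
Applying B3's transfer function to that OUT value gives IN[B3] (row B3 above).

Answer: {a, b, c, d, f}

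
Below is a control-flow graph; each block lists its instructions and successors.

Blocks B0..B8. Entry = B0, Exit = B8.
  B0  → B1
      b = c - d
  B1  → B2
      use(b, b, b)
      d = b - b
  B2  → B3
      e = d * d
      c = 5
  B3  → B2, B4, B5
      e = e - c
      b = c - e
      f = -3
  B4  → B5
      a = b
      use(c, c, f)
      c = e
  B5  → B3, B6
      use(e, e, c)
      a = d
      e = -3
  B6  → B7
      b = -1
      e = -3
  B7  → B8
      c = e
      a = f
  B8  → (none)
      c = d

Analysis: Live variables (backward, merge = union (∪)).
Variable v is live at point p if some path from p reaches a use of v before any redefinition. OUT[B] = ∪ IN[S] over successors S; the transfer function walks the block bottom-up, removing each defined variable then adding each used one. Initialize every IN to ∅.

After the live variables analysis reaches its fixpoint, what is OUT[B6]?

Answer: {d, e, f}

Derivation:
Per-block solution:
  B0:   IN={c, d}   OUT={b}
  B1:   IN={b}   OUT={d}
  B2:   IN={d}   OUT={c, d, e}
  B3:   IN={c, d, e}   OUT={b, c, d, e, f}
  B4:   IN={b, c, d, e, f}   OUT={c, d, e, f}
  B5:   IN={c, d, e, f}   OUT={c, d, e, f}
  B6:   IN={d, f}   OUT={d, e, f}
  B7:   IN={d, e, f}   OUT={d}
  B8:   IN={d}   OUT={}

Merge at B6: OUT[B6] = IN[B7] = {d, e, f}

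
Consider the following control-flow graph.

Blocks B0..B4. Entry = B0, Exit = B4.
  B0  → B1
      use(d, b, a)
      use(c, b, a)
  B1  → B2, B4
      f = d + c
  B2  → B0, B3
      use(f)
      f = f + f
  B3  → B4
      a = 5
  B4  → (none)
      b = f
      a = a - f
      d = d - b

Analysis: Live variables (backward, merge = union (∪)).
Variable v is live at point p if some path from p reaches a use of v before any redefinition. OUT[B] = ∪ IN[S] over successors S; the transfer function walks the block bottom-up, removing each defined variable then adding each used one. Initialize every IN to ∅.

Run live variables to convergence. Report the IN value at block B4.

Per-block solution:
  B0:   IN={a, b, c, d}   OUT={a, b, c, d}
  B1:   IN={a, b, c, d}   OUT={a, b, c, d, f}
  B2:   IN={a, b, c, d, f}   OUT={a, b, c, d, f}
  B3:   IN={d, f}   OUT={a, d, f}
  B4:   IN={a, d, f}   OUT={}

B4 is the boundary node: OUT[B4] = {}
Applying B4's transfer function to that OUT value gives IN[B4] (row B4 above).

Answer: {a, d, f}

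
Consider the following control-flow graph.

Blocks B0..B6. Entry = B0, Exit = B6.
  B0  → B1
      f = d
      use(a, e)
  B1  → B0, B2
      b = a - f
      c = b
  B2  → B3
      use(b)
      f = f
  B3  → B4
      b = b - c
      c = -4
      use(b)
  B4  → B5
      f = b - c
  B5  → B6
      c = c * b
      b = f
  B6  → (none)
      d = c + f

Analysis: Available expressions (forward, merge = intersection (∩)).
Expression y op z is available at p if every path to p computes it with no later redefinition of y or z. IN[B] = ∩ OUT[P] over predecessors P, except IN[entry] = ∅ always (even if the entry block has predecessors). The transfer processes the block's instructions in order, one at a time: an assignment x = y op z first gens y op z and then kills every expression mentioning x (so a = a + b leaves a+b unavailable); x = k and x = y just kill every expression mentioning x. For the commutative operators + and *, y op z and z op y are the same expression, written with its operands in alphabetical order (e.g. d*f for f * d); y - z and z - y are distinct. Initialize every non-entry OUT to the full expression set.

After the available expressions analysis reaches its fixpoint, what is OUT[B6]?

Converged values:
  B0:  IN={}  OUT={}
  B1:  IN={}  OUT={a-f}
  B2:  IN={a-f}  OUT={}
  B3:  IN={}  OUT={}
  B4:  IN={}  OUT={b-c}
  B5:  IN={b-c}  OUT={}
  B6:  IN={}  OUT={c+f}

Merge at B6: IN[B6] = OUT[B5] = {}
Applying B6's transfer function to that IN value gives OUT[B6] (row B6 above).

Answer: {c+f}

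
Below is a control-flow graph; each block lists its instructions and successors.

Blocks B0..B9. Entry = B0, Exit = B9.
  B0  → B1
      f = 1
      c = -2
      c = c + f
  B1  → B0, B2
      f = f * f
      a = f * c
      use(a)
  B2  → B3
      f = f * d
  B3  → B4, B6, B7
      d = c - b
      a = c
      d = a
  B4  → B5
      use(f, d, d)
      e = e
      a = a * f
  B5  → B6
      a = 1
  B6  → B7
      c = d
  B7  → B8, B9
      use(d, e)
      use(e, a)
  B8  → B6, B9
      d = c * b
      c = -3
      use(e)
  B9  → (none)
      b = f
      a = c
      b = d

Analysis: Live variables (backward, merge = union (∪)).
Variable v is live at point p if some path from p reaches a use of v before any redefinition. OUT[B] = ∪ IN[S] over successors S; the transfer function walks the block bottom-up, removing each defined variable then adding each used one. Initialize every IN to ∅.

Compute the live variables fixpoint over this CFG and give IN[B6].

Per-block solution:
  B0: | IN={b, d, e} | OUT={b, c, d, e, f}
  B1: | IN={b, c, d, e, f} | OUT={b, c, d, e, f}
  B2: | IN={b, c, d, e, f} | OUT={b, c, e, f}
  B3: | IN={b, c, e, f} | OUT={a, b, c, d, e, f}
  B4: | IN={a, b, d, e, f} | OUT={b, d, e, f}
  B5: | IN={b, d, e, f} | OUT={a, b, d, e, f}
  B6: | IN={a, b, d, e, f} | OUT={a, b, c, d, e, f}
  B7: | IN={a, b, c, d, e, f} | OUT={a, b, c, d, e, f}
  B8: | IN={a, b, c, e, f} | OUT={a, b, c, d, e, f}
  B9: | IN={c, d, f} | OUT={}

Merge at B6: OUT[B6] = IN[B7] = {a, b, c, d, e, f}
Applying B6's transfer function to that OUT value gives IN[B6] (row B6 above).

Answer: {a, b, d, e, f}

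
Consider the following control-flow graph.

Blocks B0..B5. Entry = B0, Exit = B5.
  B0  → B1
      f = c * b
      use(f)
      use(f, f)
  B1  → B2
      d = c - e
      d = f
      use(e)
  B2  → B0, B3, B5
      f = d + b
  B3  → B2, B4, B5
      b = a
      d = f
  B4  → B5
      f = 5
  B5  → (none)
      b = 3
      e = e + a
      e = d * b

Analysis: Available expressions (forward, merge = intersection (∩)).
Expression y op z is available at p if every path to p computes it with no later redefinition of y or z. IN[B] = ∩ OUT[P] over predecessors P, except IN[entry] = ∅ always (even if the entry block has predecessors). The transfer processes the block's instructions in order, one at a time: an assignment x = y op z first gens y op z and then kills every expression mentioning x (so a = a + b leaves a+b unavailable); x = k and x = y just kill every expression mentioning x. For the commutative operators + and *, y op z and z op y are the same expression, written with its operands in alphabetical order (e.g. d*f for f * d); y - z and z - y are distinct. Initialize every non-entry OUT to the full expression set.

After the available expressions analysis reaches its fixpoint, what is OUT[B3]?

Answer: {c-e}

Derivation:
Fixpoint table:
  B0:   IN={}   OUT={b*c}
  B1:   IN={b*c}   OUT={b*c, c-e}
  B2:   IN={c-e}   OUT={b+d, c-e}
  B3:   IN={b+d, c-e}   OUT={c-e}
  B4:   IN={c-e}   OUT={c-e}
  B5:   IN={c-e}   OUT={b*d}

Merge at B3: IN[B3] = OUT[B2] = {b+d, c-e}
Applying B3's transfer function to that IN value gives OUT[B3] (row B3 above).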